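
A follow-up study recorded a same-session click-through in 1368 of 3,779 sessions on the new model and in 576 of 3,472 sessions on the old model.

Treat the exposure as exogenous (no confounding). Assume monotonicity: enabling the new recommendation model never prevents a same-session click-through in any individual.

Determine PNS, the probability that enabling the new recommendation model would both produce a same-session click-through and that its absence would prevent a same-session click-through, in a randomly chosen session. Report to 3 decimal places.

PNS ≈ 0.196

p₁ = P(outcome | exposed) = 1368/3779 = 0.362
p₀ = P(outcome | unexposed) = 576/3472 = 0.1659
Under exogeneity and monotonicity, PNS = p₁ − p₀.
PNS = 0.362 − 0.1659 = 0.1961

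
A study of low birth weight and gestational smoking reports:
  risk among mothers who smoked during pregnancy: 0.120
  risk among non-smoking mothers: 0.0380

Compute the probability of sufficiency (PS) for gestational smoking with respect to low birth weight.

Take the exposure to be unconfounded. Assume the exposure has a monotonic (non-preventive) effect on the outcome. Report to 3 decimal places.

Let p₁ = 0.12, p₀ = 0.038.
Under exogeneity and monotonicity, PS = (p₁ − p₀) / (1 − p₀).
PS = (0.12 − 0.038) / (1 − 0.038) = 0.082 / 0.962 ≈ 0.0852

PS ≈ 0.085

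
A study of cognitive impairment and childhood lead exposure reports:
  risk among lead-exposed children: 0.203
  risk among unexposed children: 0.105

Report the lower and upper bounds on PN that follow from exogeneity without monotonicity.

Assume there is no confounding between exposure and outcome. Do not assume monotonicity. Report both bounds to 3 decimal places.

Let p₁ = 0.203, p₀ = 0.105.
Under exogeneity alone the bounds on PN are max{0,(p₁−p₀)/p₁} ≤ PN ≤ min{1,(1−p₀)/p₁}.
  lower = (p₁ − p₀)/p₁ = 0.098 / 0.203 ≈ 0.4828
  upper = min{1, (1 − p₀)/p₁} = 0.895 / 0.203 ≈ 4.4089 → capped at 1

0.483 ≤ PN ≤ 1.000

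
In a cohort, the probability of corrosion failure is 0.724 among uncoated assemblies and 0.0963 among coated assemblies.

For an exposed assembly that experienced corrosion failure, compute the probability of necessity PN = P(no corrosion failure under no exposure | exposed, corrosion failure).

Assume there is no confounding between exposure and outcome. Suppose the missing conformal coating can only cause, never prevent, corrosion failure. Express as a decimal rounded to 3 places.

PN ≈ 0.867

Let p₁ = 0.724, p₀ = 0.0963.
Under exogeneity and monotonicity, PN = (p₁ − p₀) / p₁.
PN = (0.724 − 0.0963) / 0.724 = 0.6277 / 0.724 ≈ 0.8670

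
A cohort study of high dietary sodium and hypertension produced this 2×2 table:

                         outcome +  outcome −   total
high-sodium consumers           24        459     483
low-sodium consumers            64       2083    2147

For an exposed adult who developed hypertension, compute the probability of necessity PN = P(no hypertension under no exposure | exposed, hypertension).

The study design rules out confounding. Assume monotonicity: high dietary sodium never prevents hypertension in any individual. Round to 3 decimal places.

PN ≈ 0.400

p₁ = P(outcome | exposed) = 24/483 = 0.049689
p₀ = P(outcome | unexposed) = 64/2147 = 0.029809
Under exogeneity and monotonicity, PN = (p₁ − p₀)/p₁.
PN = (0.049689 − 0.029809) / 0.049689 ≈ 0.4001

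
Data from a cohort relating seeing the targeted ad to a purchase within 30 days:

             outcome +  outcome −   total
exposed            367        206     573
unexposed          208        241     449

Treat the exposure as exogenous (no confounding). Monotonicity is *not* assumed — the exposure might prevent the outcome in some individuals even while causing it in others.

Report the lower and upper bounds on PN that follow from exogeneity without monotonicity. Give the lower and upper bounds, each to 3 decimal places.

0.277 ≤ PN ≤ 0.838

p₁ = P(outcome | exposed) = 367/573 = 0.64049
p₀ = P(outcome | unexposed) = 208/449 = 0.46325
Under exogeneity alone the bounds on PN are max{0,(p₁−p₀)/p₁} ≤ PN ≤ min{1,(1−p₀)/p₁}.
  lower = (p₁ − p₀)/p₁ = 0.17724 / 0.64049 ≈ 0.2767
  upper = min{1, (1 − p₀)/p₁} = 0.53675 / 0.64049 ≈ 0.8380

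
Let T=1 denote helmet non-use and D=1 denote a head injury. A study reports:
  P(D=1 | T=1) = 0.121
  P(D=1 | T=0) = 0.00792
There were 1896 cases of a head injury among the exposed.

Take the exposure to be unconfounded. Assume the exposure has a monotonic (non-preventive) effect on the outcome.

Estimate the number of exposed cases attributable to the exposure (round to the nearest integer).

about 1772 cases

Let p₁ = 0.121, p₀ = 0.00792.
PN = (p₁ − p₀)/p₁ = (0.121 − 0.00792) / 0.121 ≈ 0.93455.
Attributable cases ≈ PN × (exposed cases) = 0.93455 × 1896 ≈ 1771.90.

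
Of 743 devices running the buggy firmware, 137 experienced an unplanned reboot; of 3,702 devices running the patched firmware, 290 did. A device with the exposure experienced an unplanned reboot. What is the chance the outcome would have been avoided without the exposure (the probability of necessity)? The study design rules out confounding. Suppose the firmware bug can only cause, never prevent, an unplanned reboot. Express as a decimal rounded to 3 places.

p₁ = P(outcome | exposed) = 137/743 = 0.18439
p₀ = P(outcome | unexposed) = 290/3702 = 0.078336
Under exogeneity and monotonicity, PN = (p₁ − p₀) / p₁.
PN = (0.18439 − 0.078336) / 0.18439 = 0.10605 / 0.18439 ≈ 0.5752

PN ≈ 0.575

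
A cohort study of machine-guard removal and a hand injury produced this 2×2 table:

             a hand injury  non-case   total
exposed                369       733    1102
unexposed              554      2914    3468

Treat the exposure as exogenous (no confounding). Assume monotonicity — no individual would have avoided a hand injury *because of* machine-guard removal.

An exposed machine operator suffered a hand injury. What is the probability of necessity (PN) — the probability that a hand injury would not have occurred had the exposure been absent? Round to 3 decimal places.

PN ≈ 0.523

p₁ = P(outcome | exposed) = 369/1102 = 0.33485
p₀ = P(outcome | unexposed) = 554/3468 = 0.15975
Under exogeneity and monotonicity, PN = (p₁ − p₀) / p₁.
PN = (0.33485 − 0.15975) / 0.33485 = 0.1751 / 0.33485 ≈ 0.5229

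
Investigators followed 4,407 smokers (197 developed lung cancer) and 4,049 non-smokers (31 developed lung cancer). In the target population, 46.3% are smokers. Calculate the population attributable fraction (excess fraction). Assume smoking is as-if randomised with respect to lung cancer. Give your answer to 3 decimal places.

p₁ = P(outcome | exposed) = 197/4407 = 0.044702
p₀ = P(outcome | unexposed) = 31/4049 = 0.0076562
Overall risk P(Y=1) = π·p₁ + (1−π)·p₀ = 0.463×0.044702 + 0.537×0.0076562 = 0.024808.
Under exogeneity, PAF = [P(Y=1) − p₀] / P(Y=1).
PAF = (0.024808 − 0.0076562) / 0.024808 ≈ 0.6914

PAF ≈ 0.691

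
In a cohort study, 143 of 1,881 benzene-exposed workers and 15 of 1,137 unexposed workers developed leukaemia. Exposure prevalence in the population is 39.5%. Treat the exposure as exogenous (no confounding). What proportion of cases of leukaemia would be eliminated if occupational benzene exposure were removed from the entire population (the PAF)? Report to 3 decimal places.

p₁ = P(outcome | exposed) = 143/1881 = 0.076023
p₀ = P(outcome | unexposed) = 15/1137 = 0.013193
Overall risk P(Y=1) = π·p₁ + (1−π)·p₀ = 0.395×0.076023 + 0.605×0.013193 = 0.038011.
Under exogeneity, PAF = [P(Y=1) − p₀] / P(Y=1).
PAF = (0.038011 − 0.013193) / 0.038011 ≈ 0.6529

PAF ≈ 0.653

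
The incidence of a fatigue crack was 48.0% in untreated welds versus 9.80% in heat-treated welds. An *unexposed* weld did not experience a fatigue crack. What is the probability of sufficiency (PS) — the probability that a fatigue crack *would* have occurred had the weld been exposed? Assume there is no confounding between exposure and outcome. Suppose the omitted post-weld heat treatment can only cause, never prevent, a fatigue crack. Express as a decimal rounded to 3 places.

PS ≈ 0.424

p₁ = 0.48, p₀ = 0.098.
Under exogeneity and monotonicity, PS = (p₁ − p₀) / (1 − p₀).
PS = (0.48 − 0.098) / (1 − 0.098) = 0.382 / 0.902 ≈ 0.4235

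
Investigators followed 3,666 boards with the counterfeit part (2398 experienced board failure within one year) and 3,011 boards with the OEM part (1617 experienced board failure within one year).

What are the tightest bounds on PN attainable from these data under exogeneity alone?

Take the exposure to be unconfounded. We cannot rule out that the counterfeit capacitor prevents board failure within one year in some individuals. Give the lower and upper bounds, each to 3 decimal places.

p₁ = P(outcome | exposed) = 2398/3666 = 0.65412
p₀ = P(outcome | unexposed) = 1617/3011 = 0.53703
Under exogeneity alone the bounds on PN are max{0,(p₁−p₀)/p₁} ≤ PN ≤ min{1,(1−p₀)/p₁}.
  lower = (p₁ − p₀)/p₁ = 0.11709 / 0.65412 ≈ 0.1790
  upper = min{1, (1 − p₀)/p₁} = 0.46297 / 0.65412 ≈ 0.7078

0.179 ≤ PN ≤ 0.708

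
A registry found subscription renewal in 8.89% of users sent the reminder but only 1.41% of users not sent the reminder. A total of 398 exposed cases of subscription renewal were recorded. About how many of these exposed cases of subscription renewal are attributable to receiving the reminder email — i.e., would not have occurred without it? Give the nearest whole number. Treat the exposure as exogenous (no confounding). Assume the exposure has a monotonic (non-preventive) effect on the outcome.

p₁ = 0.0889, p₀ = 0.0141.
PN = (p₁ − p₀)/p₁ = (0.0889 − 0.0141) / 0.0889 ≈ 0.84139.
Attributable cases ≈ PN × (exposed cases) = 0.84139 × 398 ≈ 334.88.

about 335 cases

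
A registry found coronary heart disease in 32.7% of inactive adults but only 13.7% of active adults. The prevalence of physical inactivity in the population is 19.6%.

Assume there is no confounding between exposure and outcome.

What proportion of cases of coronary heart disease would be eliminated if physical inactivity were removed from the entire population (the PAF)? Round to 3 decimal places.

p₁ = 0.327, p₀ = 0.137.
Overall risk P(Y=1) = π·p₁ + (1−π)·p₀ = 0.196×0.327 + 0.804×0.137 = 0.17424.
Under exogeneity, PAF = [P(Y=1) − p₀] / P(Y=1).
PAF = (0.17424 − 0.137) / 0.17424 ≈ 0.2137

PAF ≈ 0.214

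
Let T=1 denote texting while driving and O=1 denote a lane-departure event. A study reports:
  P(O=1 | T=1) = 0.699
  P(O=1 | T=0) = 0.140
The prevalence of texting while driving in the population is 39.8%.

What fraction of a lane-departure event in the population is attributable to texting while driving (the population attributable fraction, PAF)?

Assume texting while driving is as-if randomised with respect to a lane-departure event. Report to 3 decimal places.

Let p₁ = 0.699, p₀ = 0.14.
Overall risk P(Y=1) = π·p₁ + (1−π)·p₀ = 0.398×0.699 + 0.602×0.14 = 0.36248.
Under exogeneity, PAF = [P(Y=1) − p₀] / P(Y=1).
PAF = (0.36248 − 0.14) / 0.36248 ≈ 0.6138

PAF ≈ 0.614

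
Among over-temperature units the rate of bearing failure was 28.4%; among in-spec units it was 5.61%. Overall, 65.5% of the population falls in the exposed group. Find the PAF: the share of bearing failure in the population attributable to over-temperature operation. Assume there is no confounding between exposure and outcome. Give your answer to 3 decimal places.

PAF ≈ 0.727

p₁ = 0.284, p₀ = 0.0561.
Overall risk P(Y=1) = π·p₁ + (1−π)·p₀ = 0.655×0.284 + 0.345×0.0561 = 0.20537.
Under exogeneity, PAF = [P(Y=1) − p₀] / P(Y=1).
PAF = (0.20537 − 0.0561) / 0.20537 ≈ 0.7268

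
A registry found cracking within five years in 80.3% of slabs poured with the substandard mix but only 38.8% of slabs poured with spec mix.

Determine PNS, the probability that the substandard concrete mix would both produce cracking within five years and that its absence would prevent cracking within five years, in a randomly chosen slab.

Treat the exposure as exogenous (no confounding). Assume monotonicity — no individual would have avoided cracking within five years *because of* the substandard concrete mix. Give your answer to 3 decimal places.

PNS ≈ 0.415

p₁ = 0.803, p₀ = 0.388.
Under exogeneity and monotonicity, PNS = p₁ − p₀.
PNS = 0.803 − 0.388 = 0.415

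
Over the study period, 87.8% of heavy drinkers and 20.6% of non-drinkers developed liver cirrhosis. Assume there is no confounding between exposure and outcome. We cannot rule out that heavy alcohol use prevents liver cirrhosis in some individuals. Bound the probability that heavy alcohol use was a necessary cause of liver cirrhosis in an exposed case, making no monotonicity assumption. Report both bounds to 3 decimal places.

p₁ = 0.878, p₀ = 0.206.
Under exogeneity alone the bounds on PN are max{0,(p₁−p₀)/p₁} ≤ PN ≤ min{1,(1−p₀)/p₁}.
  lower = (p₁ − p₀)/p₁ = 0.672 / 0.878 ≈ 0.7654
  upper = min{1, (1 − p₀)/p₁} = 0.794 / 0.878 ≈ 0.9043

0.765 ≤ PN ≤ 0.904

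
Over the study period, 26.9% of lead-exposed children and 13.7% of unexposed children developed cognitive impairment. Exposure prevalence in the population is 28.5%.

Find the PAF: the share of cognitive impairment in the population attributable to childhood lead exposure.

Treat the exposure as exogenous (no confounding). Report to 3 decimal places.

PAF ≈ 0.215

p₁ = 0.269, p₀ = 0.137.
Overall risk P(Y=1) = π·p₁ + (1−π)·p₀ = 0.285×0.269 + 0.715×0.137 = 0.17462.
Under exogeneity, PAF = [P(Y=1) − p₀] / P(Y=1).
PAF = (0.17462 − 0.137) / 0.17462 ≈ 0.2154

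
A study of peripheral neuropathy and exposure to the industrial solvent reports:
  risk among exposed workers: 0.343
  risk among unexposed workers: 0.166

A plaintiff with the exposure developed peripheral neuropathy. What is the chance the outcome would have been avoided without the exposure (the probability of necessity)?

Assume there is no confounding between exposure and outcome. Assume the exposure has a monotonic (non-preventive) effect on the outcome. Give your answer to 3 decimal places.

Let p₁ = 0.343, p₀ = 0.166.
Under exogeneity and monotonicity, PN = (p₁ − p₀) / p₁.
PN = (0.343 − 0.166) / 0.343 = 0.177 / 0.343 ≈ 0.5160

PN ≈ 0.516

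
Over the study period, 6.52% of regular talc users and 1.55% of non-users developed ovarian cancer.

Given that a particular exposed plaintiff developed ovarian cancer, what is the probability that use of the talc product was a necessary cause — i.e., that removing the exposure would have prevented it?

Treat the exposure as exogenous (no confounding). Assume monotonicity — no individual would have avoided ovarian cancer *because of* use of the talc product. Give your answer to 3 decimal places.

PN ≈ 0.762

p₁ = 0.0652, p₀ = 0.0155.
Under exogeneity and monotonicity, PN = (p₁ − p₀) / p₁.
PN = (0.0652 − 0.0155) / 0.0652 = 0.0497 / 0.0652 ≈ 0.7623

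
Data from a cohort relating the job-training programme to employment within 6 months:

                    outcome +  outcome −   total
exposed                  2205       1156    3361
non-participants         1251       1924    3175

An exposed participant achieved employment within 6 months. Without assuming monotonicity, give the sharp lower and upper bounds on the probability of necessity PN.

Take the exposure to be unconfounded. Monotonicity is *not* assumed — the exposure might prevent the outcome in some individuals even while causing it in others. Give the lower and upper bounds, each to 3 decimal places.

p₁ = P(outcome | exposed) = 2205/3361 = 0.65605
p₀ = P(outcome | unexposed) = 1251/3175 = 0.39402
Under exogeneity alone the bounds on PN are max{0,(p₁−p₀)/p₁} ≤ PN ≤ min{1,(1−p₀)/p₁}.
  lower = (p₁ − p₀)/p₁ = 0.26204 / 0.65605 ≈ 0.3994
  upper = min{1, (1 − p₀)/p₁} = 0.60598 / 0.65605 ≈ 0.9237

0.399 ≤ PN ≤ 0.924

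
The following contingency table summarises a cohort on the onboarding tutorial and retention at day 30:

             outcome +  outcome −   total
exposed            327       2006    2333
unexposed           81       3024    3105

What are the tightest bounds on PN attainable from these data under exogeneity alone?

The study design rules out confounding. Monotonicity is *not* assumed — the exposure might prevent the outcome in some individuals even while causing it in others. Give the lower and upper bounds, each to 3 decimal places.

p₁ = P(outcome | exposed) = 327/2333 = 0.14016
p₀ = P(outcome | unexposed) = 81/3105 = 0.026087
Under exogeneity alone the bounds on PN are max{0,(p₁−p₀)/p₁} ≤ PN ≤ min{1,(1−p₀)/p₁}.
  lower = (p₁ − p₀)/p₁ = 0.11408 / 0.14016 ≈ 0.8139
  upper = min{1, (1 − p₀)/p₁} = 0.97391 / 0.14016 ≈ 6.9484 → capped at 1

0.814 ≤ PN ≤ 1.000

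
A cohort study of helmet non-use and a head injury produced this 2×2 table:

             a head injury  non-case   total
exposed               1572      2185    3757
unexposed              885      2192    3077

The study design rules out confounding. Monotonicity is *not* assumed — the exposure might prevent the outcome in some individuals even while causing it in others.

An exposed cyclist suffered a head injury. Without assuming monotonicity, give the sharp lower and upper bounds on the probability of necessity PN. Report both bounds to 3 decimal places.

p₁ = P(outcome | exposed) = 1572/3757 = 0.41842
p₀ = P(outcome | unexposed) = 885/3077 = 0.28762
Under exogeneity alone the bounds on PN are max{0,(p₁−p₀)/p₁} ≤ PN ≤ min{1,(1−p₀)/p₁}.
  lower = (p₁ − p₀)/p₁ = 0.1308 / 0.41842 ≈ 0.3126
  upper = min{1, (1 − p₀)/p₁} = 0.71238 / 0.41842 ≈ 1.7026 → capped at 1

0.313 ≤ PN ≤ 1.000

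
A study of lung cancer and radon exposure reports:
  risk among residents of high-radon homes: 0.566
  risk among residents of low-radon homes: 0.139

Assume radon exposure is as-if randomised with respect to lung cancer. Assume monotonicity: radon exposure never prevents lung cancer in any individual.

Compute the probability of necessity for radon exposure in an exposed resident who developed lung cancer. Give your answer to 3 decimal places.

PN ≈ 0.754

Let p₁ = 0.566, p₀ = 0.139.
Under exogeneity and monotonicity, PN = (p₁ − p₀) / p₁.
PN = (0.566 − 0.139) / 0.566 = 0.427 / 0.566 ≈ 0.7544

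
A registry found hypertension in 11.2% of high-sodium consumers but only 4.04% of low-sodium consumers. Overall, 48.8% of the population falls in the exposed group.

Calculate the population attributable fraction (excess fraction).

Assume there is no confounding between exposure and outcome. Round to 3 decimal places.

PAF ≈ 0.464

p₁ = 0.112, p₀ = 0.0404.
Overall risk P(Y=1) = π·p₁ + (1−π)·p₀ = 0.488×0.112 + 0.512×0.0404 = 0.075341.
Under exogeneity, PAF = [P(Y=1) − p₀] / P(Y=1).
PAF = (0.075341 − 0.0404) / 0.075341 ≈ 0.4638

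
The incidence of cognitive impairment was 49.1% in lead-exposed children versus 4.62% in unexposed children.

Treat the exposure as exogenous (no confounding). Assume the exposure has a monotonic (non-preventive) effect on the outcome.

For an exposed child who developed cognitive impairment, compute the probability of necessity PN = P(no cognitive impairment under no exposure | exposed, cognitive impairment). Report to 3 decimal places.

PN ≈ 0.906

p₁ = 0.491, p₀ = 0.0462.
Under exogeneity and monotonicity, PN = (p₁ − p₀) / p₁.
PN = (0.491 − 0.0462) / 0.491 = 0.4448 / 0.491 ≈ 0.9059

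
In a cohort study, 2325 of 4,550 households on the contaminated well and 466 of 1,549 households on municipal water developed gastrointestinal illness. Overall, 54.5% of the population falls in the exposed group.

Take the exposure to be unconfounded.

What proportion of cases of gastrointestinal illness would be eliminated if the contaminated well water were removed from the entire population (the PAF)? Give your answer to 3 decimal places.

PAF ≈ 0.276

p₁ = P(outcome | exposed) = 2325/4550 = 0.51099
p₀ = P(outcome | unexposed) = 466/1549 = 0.30084
Overall risk P(Y=1) = π·p₁ + (1−π)·p₀ = 0.545×0.51099 + 0.455×0.30084 = 0.41537.
Under exogeneity, PAF = [P(Y=1) − p₀] / P(Y=1).
PAF = (0.41537 − 0.30084) / 0.41537 ≈ 0.2757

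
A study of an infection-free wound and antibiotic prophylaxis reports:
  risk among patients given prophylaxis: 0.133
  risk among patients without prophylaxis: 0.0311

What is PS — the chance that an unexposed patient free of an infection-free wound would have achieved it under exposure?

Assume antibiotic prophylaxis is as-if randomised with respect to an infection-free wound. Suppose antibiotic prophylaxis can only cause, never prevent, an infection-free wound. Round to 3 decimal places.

Let p₁ = 0.133, p₀ = 0.0311.
Under exogeneity and monotonicity, PS = (p₁ − p₀) / (1 − p₀).
PS = (0.133 − 0.0311) / (1 − 0.0311) = 0.1019 / 0.9689 ≈ 0.1052

PS ≈ 0.105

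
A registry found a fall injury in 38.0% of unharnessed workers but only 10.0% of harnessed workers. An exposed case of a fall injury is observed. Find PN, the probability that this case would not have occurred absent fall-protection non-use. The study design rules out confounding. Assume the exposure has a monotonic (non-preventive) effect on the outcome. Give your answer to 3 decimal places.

p₁ = 0.38, p₀ = 0.1.
Under exogeneity and monotonicity, PN = (p₁ − p₀) / p₁.
PN = (0.38 − 0.1) / 0.38 = 0.28 / 0.38 ≈ 0.7368

PN ≈ 0.737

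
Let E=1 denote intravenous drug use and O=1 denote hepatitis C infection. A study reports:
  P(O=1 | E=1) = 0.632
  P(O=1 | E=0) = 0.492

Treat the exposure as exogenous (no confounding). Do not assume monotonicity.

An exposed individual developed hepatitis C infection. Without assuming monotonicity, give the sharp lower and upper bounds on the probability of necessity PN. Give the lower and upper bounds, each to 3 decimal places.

Let p₁ = 0.632, p₀ = 0.492.
Under exogeneity alone the bounds on PN are max{0,(p₁−p₀)/p₁} ≤ PN ≤ min{1,(1−p₀)/p₁}.
  lower = (p₁ − p₀)/p₁ = 0.14 / 0.632 ≈ 0.2215
  upper = min{1, (1 − p₀)/p₁} = 0.508 / 0.632 ≈ 0.8038

0.222 ≤ PN ≤ 0.804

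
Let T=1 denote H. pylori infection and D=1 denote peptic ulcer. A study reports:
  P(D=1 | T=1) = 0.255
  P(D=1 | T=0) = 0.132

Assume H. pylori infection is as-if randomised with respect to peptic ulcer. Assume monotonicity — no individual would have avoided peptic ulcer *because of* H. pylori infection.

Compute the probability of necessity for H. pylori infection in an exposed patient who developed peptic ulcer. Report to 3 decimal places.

Let p₁ = 0.255, p₀ = 0.132.
Under exogeneity and monotonicity, PN = (p₁ − p₀) / p₁.
PN = (0.255 − 0.132) / 0.255 = 0.123 / 0.255 ≈ 0.4824

PN ≈ 0.482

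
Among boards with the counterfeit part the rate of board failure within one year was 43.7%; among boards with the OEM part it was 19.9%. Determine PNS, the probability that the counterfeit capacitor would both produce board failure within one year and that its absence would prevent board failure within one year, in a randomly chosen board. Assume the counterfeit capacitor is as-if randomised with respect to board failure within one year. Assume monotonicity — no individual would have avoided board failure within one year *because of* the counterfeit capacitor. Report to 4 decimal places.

PNS ≈ 0.2380

p₁ = 0.437, p₀ = 0.199.
Under exogeneity and monotonicity, PNS = p₁ − p₀.
PNS = 0.437 − 0.199 = 0.238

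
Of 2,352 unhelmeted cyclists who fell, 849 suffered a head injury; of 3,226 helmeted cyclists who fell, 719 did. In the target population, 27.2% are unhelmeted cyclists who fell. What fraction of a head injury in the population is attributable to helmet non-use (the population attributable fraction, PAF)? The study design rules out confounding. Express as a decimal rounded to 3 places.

PAF ≈ 0.144

p₁ = P(outcome | exposed) = 849/2352 = 0.36097
p₀ = P(outcome | unexposed) = 719/3226 = 0.22288
Overall risk P(Y=1) = π·p₁ + (1−π)·p₀ = 0.272×0.36097 + 0.728×0.22288 = 0.26044.
Under exogeneity, PAF = [P(Y=1) − p₀] / P(Y=1).
PAF = (0.26044 − 0.22288) / 0.26044 ≈ 0.1442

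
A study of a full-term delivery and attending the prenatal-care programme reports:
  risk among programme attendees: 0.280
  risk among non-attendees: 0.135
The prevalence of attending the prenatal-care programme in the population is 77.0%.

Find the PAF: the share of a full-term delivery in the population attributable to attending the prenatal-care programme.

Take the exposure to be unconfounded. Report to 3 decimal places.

PAF ≈ 0.453

Let p₁ = 0.28, p₀ = 0.135.
Overall risk P(Y=1) = π·p₁ + (1−π)·p₀ = 0.77×0.28 + 0.23×0.135 = 0.24665.
Under exogeneity, PAF = [P(Y=1) − p₀] / P(Y=1).
PAF = (0.24665 − 0.135) / 0.24665 ≈ 0.4527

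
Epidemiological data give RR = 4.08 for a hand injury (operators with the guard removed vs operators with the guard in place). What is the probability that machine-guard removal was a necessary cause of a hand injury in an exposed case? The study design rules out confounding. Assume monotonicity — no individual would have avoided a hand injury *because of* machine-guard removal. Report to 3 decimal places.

PN ≈ 0.755

Under exogeneity and monotonicity, PN = (RR − 1) / RR = 1 − 1/RR.
PN = (4.08 − 1) / 4.08 = 3.08 / 4.08 ≈ 0.7549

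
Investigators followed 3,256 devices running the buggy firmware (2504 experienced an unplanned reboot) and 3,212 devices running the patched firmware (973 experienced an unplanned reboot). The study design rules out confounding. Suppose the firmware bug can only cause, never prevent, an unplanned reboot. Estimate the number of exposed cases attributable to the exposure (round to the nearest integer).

about 1518 cases

p₁ = P(outcome | exposed) = 2504/3256 = 0.76904
p₀ = P(outcome | unexposed) = 973/3212 = 0.30293
PN = (p₁ − p₀)/p₁ = (0.76904 − 0.30293) / 0.76904 ≈ 0.60610.
Attributable cases ≈ PN × (exposed cases) = 0.60610 × 2504 ≈ 1517.67.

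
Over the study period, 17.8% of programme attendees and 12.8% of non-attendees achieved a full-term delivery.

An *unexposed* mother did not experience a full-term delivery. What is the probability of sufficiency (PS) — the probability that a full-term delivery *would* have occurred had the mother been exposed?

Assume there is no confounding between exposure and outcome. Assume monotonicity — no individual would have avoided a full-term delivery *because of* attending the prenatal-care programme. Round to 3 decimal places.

p₁ = 0.178, p₀ = 0.128.
Under exogeneity and monotonicity, PS = (p₁ − p₀) / (1 − p₀).
PS = (0.178 − 0.128) / (1 − 0.128) = 0.05 / 0.872 ≈ 0.0573

PS ≈ 0.057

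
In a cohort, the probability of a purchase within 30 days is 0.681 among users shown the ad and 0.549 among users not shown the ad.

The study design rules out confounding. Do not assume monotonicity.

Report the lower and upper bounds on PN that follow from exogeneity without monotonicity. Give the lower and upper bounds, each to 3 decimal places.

0.194 ≤ PN ≤ 0.662

Let p₁ = 0.681, p₀ = 0.549.
Under exogeneity alone the bounds on PN are max{0,(p₁−p₀)/p₁} ≤ PN ≤ min{1,(1−p₀)/p₁}.
  lower = (p₁ − p₀)/p₁ = 0.132 / 0.681 ≈ 0.1938
  upper = min{1, (1 − p₀)/p₁} = 0.451 / 0.681 ≈ 0.6623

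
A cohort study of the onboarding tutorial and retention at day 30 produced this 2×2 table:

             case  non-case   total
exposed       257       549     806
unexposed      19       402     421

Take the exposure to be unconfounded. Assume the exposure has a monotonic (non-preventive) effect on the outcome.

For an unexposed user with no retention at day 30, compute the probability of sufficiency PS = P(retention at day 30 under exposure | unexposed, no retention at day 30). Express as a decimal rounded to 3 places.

PS ≈ 0.287

p₁ = P(outcome | exposed) = 257/806 = 0.31886
p₀ = P(outcome | unexposed) = 19/421 = 0.045131
Under exogeneity and monotonicity, PS = (p₁ − p₀) / (1 − p₀).
PS = (0.31886 − 0.045131) / (1 − 0.045131) = 0.27373 / 0.95487 ≈ 0.2867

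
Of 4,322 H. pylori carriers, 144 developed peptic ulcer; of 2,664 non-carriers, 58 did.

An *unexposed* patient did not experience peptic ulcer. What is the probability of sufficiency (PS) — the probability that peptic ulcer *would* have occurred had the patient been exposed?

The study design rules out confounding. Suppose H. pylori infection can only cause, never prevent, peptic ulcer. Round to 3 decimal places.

p₁ = P(outcome | exposed) = 144/4322 = 0.033318
p₀ = P(outcome | unexposed) = 58/2664 = 0.021772
Under exogeneity and monotonicity, PS = (p₁ − p₀) / (1 − p₀).
PS = (0.033318 − 0.021772) / (1 − 0.021772) = 0.011546 / 0.97823 ≈ 0.0118

PS ≈ 0.012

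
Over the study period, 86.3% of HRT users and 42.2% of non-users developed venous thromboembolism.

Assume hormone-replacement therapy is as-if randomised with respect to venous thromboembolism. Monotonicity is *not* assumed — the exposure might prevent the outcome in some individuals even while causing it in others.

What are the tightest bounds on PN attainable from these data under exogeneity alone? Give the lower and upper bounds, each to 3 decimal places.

p₁ = 0.863, p₀ = 0.422.
Under exogeneity alone the bounds on PN are max{0,(p₁−p₀)/p₁} ≤ PN ≤ min{1,(1−p₀)/p₁}.
  lower = (p₁ − p₀)/p₁ = 0.441 / 0.863 ≈ 0.5110
  upper = min{1, (1 − p₀)/p₁} = 0.578 / 0.863 ≈ 0.6698

0.511 ≤ PN ≤ 0.670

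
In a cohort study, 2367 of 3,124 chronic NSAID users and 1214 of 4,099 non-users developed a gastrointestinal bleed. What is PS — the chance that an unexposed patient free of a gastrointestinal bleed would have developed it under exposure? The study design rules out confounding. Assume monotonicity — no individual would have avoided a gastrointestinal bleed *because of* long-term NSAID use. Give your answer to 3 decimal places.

p₁ = P(outcome | exposed) = 2367/3124 = 0.75768
p₀ = P(outcome | unexposed) = 1214/4099 = 0.29617
Under exogeneity and monotonicity, PS = (p₁ − p₀) / (1 − p₀).
PS = (0.75768 − 0.29617) / (1 − 0.29617) = 0.46151 / 0.70383 ≈ 0.6557

PS ≈ 0.656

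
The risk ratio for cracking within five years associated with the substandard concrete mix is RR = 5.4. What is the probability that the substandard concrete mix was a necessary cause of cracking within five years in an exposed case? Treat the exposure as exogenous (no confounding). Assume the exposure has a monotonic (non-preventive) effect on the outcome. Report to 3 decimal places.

Under exogeneity and monotonicity, PN = (RR − 1) / RR = 1 − 1/RR.
PN = (5.4 − 1) / 5.4 = 4.4 / 5.4 ≈ 0.8148

PN ≈ 0.815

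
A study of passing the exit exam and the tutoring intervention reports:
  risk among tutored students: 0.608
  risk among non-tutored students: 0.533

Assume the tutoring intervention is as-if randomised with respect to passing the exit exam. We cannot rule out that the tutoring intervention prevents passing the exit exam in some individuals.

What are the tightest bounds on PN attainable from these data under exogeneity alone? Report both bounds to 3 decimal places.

0.123 ≤ PN ≤ 0.768

Let p₁ = 0.608, p₀ = 0.533.
Under exogeneity alone the bounds on PN are max{0,(p₁−p₀)/p₁} ≤ PN ≤ min{1,(1−p₀)/p₁}.
  lower = (p₁ − p₀)/p₁ = 0.075 / 0.608 ≈ 0.1234
  upper = min{1, (1 − p₀)/p₁} = 0.467 / 0.608 ≈ 0.7681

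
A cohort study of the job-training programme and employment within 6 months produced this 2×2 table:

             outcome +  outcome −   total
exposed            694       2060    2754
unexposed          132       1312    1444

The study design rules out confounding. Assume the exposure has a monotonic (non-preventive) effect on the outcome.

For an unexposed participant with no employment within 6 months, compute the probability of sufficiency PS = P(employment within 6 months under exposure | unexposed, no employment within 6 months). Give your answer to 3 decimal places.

PS ≈ 0.177

p₁ = P(outcome | exposed) = 694/2754 = 0.252
p₀ = P(outcome | unexposed) = 132/1444 = 0.091413
Under exogeneity and monotonicity, PS = (p₁ − p₀)/(1 − p₀).
PS = (0.252 − 0.091413) / 0.90859 ≈ 0.1767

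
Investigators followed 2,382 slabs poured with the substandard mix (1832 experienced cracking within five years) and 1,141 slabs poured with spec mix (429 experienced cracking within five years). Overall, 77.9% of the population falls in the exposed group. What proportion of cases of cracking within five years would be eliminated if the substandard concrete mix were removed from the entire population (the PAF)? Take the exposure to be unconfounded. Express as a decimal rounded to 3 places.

p₁ = P(outcome | exposed) = 1832/2382 = 0.7691
p₀ = P(outcome | unexposed) = 429/1141 = 0.37599
Overall risk P(Y=1) = π·p₁ + (1−π)·p₀ = 0.779×0.7691 + 0.221×0.37599 = 0.68222.
Under exogeneity, PAF = [P(Y=1) − p₀] / P(Y=1).
PAF = (0.68222 − 0.37599) / 0.68222 ≈ 0.4489

PAF ≈ 0.449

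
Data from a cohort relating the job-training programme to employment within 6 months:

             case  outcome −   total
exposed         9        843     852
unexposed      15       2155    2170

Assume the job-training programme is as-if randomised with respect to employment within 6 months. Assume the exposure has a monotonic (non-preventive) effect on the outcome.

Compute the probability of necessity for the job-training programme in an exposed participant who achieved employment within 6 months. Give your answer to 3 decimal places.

p₁ = P(outcome | exposed) = 9/852 = 0.010563
p₀ = P(outcome | unexposed) = 15/2170 = 0.0069124
Under exogeneity and monotonicity, PN = (p₁ − p₀)/p₁.
PN = (0.010563 − 0.0069124) / 0.010563 ≈ 0.3456

PN ≈ 0.346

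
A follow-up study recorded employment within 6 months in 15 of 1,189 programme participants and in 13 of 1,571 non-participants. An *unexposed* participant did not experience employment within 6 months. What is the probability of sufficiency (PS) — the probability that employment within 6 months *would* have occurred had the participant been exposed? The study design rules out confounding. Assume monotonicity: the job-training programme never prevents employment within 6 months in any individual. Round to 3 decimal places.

PS ≈ 0.004

p₁ = P(outcome | exposed) = 15/1189 = 0.012616
p₀ = P(outcome | unexposed) = 13/1571 = 0.008275
Under exogeneity and monotonicity, PS = (p₁ − p₀) / (1 − p₀).
PS = (0.012616 − 0.008275) / (1 − 0.008275) = 0.0043407 / 0.99173 ≈ 0.0044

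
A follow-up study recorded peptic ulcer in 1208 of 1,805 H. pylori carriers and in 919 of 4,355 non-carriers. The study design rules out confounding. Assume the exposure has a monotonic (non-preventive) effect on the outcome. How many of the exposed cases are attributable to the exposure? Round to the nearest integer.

about 827 cases

p₁ = P(outcome | exposed) = 1208/1805 = 0.66925
p₀ = P(outcome | unexposed) = 919/4355 = 0.21102
PN = (p₁ − p₀)/p₁ = (0.66925 − 0.21102) / 0.66925 ≈ 0.68469.
Attributable cases ≈ PN × (exposed cases) = 0.68469 × 1208 ≈ 827.11.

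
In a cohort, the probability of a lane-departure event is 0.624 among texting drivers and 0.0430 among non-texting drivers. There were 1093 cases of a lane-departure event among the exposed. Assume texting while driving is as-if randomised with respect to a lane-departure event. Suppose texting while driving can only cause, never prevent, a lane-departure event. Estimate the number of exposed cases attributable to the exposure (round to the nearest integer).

Let p₁ = 0.624, p₀ = 0.043.
PN = (p₁ − p₀)/p₁ = (0.624 − 0.043) / 0.624 ≈ 0.93109.
Attributable cases ≈ PN × (exposed cases) = 0.93109 × 1093 ≈ 1017.68.

about 1018 cases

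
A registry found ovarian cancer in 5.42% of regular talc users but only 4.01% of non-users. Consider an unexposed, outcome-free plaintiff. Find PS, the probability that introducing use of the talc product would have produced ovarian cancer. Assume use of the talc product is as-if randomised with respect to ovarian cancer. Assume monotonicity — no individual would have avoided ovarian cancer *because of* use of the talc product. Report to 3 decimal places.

p₁ = 0.0542, p₀ = 0.0401.
Under exogeneity and monotonicity, PS = (p₁ − p₀) / (1 − p₀).
PS = (0.0542 − 0.0401) / (1 − 0.0401) = 0.0141 / 0.9599 ≈ 0.0147

PS ≈ 0.015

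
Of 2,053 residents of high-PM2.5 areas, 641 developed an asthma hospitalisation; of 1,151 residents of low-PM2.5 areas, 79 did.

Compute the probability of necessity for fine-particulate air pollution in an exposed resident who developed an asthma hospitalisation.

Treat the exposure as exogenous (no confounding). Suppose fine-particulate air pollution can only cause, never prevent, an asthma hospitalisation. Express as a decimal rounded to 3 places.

PN ≈ 0.780

p₁ = P(outcome | exposed) = 641/2053 = 0.31223
p₀ = P(outcome | unexposed) = 79/1151 = 0.068636
Under exogeneity and monotonicity, PN = (p₁ − p₀) / p₁.
PN = (0.31223 − 0.068636) / 0.31223 = 0.24359 / 0.31223 ≈ 0.7802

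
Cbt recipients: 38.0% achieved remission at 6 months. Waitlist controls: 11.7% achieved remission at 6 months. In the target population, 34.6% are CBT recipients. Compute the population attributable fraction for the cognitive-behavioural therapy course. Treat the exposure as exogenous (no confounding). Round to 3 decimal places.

p₁ = 0.38, p₀ = 0.117.
Overall risk P(Y=1) = π·p₁ + (1−π)·p₀ = 0.346×0.38 + 0.654×0.117 = 0.208.
Under exogeneity, PAF = [P(Y=1) − p₀] / P(Y=1).
PAF = (0.208 − 0.117) / 0.208 ≈ 0.4375

PAF ≈ 0.437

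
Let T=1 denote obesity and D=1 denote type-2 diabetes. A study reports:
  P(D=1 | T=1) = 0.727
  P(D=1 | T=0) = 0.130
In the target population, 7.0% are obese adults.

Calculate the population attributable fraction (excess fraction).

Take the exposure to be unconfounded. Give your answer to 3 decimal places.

Let p₁ = 0.727, p₀ = 0.13.
Overall risk P(Y=1) = π·p₁ + (1−π)·p₀ = 0.07×0.727 + 0.93×0.13 = 0.17179.
Under exogeneity, PAF = [P(Y=1) − p₀] / P(Y=1).
PAF = (0.17179 − 0.13) / 0.17179 ≈ 0.2433

PAF ≈ 0.243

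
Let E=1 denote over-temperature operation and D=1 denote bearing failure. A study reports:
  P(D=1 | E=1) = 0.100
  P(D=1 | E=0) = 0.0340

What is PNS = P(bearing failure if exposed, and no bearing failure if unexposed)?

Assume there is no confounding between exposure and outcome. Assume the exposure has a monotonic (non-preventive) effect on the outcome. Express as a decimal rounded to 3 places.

PNS ≈ 0.066

Let p₁ = 0.1, p₀ = 0.034.
Under exogeneity and monotonicity, PNS = p₁ − p₀.
PNS = 0.1 − 0.034 = 0.066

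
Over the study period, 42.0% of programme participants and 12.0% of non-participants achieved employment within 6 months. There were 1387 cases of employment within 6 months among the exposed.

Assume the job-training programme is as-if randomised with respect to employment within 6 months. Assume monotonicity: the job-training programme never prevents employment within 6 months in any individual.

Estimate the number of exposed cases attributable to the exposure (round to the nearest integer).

about 991 cases

p₁ = 0.42, p₀ = 0.12.
PN = (p₁ − p₀)/p₁ = (0.42 − 0.12) / 0.42 ≈ 0.71429.
Attributable cases ≈ PN × (exposed cases) = 0.71429 × 1387 ≈ 990.71.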